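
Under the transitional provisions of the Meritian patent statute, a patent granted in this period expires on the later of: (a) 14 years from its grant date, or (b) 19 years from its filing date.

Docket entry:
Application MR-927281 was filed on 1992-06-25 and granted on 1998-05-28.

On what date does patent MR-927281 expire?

(a) grant + 14 years → 28 May 2012.
(b) filing + 19 years → 25 June 2011.
Later of the two: 28 May 2012.

May 28, 2012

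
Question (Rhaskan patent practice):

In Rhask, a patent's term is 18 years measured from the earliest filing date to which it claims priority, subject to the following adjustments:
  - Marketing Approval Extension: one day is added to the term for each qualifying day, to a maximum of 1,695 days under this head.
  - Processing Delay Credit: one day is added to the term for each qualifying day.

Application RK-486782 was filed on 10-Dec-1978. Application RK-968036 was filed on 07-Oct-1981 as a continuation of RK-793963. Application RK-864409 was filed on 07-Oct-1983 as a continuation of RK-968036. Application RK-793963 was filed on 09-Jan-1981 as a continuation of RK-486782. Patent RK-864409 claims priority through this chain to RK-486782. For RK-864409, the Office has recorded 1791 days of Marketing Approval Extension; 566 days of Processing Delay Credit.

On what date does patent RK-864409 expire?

2003-02-18

Earliest priority filing: 10 December 1978.
Base term: 10 December 1978 + 18 years → 10 December 1996.
Marketing Approval Extension: 1791 days claimed exceeds the 1695-day cap, so +1695 days → 1 August 2001.
Processing Delay Credit: +566 days → 18 February 2003.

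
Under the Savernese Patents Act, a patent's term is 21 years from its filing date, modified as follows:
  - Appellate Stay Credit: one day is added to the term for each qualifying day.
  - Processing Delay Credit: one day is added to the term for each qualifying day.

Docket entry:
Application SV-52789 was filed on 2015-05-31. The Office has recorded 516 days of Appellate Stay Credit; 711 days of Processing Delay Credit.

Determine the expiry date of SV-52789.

Base term: filing date + 21 years → 31 May 2036.
Appellate Stay Credit: +516 days → 29 October 2037.
Processing Delay Credit: +711 days → 10 October 2039.

October 10, 2039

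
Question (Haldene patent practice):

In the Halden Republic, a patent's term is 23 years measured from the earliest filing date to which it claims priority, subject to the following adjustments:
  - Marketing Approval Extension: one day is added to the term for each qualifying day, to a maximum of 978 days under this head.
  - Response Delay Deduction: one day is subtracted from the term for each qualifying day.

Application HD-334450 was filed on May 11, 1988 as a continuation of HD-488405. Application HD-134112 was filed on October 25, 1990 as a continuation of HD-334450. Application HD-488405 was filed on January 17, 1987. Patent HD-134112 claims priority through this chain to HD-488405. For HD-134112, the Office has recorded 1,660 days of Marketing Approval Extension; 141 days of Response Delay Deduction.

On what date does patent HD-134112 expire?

Earliest priority filing: 17 January 1987.
Base term: 17 January 1987 + 23 years → 17 January 2010.
Marketing Approval Extension: 1660 days claimed exceeds the 978-day cap, so +978 days → 21 September 2012.
Response Delay Deduction: −141 days → 3 May 2012.

2012-05-03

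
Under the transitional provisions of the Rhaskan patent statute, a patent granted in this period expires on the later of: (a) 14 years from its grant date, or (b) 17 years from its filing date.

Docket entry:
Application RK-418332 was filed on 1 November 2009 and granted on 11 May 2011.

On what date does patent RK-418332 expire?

(a) grant + 14 years → 11 May 2025.
(b) filing + 17 years → 1 November 2026.
Later of the two: 1 November 2026.

2026-11-01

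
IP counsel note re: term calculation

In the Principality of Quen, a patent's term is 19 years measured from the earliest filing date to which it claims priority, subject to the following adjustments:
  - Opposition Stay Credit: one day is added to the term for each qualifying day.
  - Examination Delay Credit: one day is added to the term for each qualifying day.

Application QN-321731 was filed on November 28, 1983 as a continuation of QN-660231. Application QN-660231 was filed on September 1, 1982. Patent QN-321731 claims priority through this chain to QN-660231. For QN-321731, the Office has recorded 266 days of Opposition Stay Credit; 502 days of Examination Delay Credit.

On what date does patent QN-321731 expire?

Earliest priority filing: 1 September 1982.
Base term: 1 September 1982 + 19 years → 1 September 2001.
Opposition Stay Credit: +266 days → 25 May 2002.
Examination Delay Credit: +502 days → 9 October 2003.

October 9, 2003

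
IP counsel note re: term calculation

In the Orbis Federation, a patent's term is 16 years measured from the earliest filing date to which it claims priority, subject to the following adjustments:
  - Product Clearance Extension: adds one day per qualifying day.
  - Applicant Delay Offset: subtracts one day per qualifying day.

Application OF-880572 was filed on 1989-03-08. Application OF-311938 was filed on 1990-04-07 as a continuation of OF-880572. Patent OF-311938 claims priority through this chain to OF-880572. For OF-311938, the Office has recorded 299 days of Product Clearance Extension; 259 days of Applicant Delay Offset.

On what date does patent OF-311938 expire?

Earliest priority filing: 8 March 1989.
Base term: 8 March 1989 + 16 years → 8 March 2005.
Product Clearance Extension: +299 days → 1 January 2006.
Applicant Delay Offset: −259 days → 17 April 2005.

2005-04-17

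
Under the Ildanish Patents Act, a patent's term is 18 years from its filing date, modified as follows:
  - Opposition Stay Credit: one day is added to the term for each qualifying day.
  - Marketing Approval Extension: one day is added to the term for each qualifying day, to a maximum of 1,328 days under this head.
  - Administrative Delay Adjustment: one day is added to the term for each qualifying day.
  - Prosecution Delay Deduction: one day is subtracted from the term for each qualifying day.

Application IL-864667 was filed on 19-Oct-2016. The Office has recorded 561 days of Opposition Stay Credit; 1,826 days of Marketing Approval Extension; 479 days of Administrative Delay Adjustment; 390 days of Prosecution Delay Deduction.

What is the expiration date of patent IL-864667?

Base term: filing date + 18 years → 19 October 2034.
Opposition Stay Credit: +561 days → 2 May 2036.
Marketing Approval Extension: 1826 days claimed exceeds the 1328-day cap, so +1328 days → 21 December 2039.
Administrative Delay Adjustment: +479 days → 13 April 2041.
Prosecution Delay Deduction: −390 days → 19 March 2040.

March 19, 2040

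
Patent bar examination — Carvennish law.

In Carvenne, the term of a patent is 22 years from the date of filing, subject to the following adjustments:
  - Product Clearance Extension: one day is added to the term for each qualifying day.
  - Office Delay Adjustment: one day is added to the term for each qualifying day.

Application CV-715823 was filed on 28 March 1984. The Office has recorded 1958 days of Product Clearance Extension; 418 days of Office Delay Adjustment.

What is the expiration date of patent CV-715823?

September 28, 2012

Base term: filing date + 22 years → 28 March 2006.
Product Clearance Extension: +1958 days → 7 August 2011.
Office Delay Adjustment: +418 days → 28 September 2012.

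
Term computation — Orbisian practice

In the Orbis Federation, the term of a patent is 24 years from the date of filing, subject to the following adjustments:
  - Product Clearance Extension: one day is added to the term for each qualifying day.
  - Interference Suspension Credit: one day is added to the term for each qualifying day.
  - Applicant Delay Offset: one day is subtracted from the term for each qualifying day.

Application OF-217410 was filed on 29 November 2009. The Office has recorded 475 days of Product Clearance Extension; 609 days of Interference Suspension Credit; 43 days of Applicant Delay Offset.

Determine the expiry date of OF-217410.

2036-10-05

Base term: filing date + 24 years → 29 November 2033.
Product Clearance Extension: +475 days → 19 March 2035.
Interference Suspension Credit: +609 days → 17 November 2036.
Applicant Delay Offset: −43 days → 5 October 2036.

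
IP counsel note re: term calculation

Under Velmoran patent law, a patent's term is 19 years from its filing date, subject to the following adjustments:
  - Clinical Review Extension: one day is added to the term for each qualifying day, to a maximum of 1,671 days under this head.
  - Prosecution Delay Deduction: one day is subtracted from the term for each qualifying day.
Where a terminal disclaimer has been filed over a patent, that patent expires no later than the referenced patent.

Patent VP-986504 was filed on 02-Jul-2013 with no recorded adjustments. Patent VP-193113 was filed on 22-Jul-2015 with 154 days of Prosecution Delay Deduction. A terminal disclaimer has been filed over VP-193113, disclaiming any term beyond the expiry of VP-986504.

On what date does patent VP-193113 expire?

Natural term of VP-193113:
  Base: filing + 19 years → 22 July 2034.
  Prosecution Delay Deduction: −154 days → 18 February 2034.
Expiry of referenced patent VP-986504:
  Base: filing + 19 years → 2 July 2032.
Terminal disclaimer: VP-193113 expires on the earlier of 18 February 2034 and 2 July 2032.

2032-07-02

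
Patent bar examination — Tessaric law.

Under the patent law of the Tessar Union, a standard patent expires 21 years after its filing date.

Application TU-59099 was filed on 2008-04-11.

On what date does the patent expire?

Filing date + 21 years → 11 April 2029.

April 11, 2029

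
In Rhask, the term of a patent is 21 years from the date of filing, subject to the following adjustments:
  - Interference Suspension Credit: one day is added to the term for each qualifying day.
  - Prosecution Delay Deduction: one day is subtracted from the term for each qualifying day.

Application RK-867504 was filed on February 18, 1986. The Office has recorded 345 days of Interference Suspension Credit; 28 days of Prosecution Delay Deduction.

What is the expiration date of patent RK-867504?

Base term: filing date + 21 years → 18 February 2007.
Interference Suspension Credit: +345 days → 29 January 2008.
Prosecution Delay Deduction: −28 days → 1 January 2008.

January 1, 2008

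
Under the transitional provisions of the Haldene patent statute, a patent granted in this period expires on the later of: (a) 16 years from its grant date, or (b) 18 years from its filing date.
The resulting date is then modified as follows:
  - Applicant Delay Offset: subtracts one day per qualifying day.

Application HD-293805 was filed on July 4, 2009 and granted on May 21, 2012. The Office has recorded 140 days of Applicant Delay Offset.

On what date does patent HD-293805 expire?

January 2, 2028

(a) grant + 16 years → 21 May 2028.
(b) filing + 18 years → 4 July 2027.
Later of the two: 21 May 2028.
Applicant Delay Offset: −140 days → 2 January 2028.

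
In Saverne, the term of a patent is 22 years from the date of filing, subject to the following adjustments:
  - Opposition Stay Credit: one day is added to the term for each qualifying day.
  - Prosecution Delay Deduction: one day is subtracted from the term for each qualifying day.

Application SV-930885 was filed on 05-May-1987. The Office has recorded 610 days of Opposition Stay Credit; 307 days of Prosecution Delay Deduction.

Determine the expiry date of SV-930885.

Base term: filing date + 22 years → 5 May 2009.
Opposition Stay Credit: +610 days → 5 January 2011.
Prosecution Delay Deduction: −307 days → 4 March 2010.

March 4, 2010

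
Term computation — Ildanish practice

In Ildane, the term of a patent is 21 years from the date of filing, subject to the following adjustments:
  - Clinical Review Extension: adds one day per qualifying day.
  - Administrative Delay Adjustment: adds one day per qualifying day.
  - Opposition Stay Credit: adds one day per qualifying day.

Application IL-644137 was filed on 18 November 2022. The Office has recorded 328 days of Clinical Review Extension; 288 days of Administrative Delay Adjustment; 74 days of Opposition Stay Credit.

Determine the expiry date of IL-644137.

October 8, 2045

Base term: filing date + 21 years → 18 November 2043.
Clinical Review Extension: +328 days → 11 October 2044.
Administrative Delay Adjustment: +288 days → 26 July 2045.
Opposition Stay Credit: +74 days → 8 October 2045.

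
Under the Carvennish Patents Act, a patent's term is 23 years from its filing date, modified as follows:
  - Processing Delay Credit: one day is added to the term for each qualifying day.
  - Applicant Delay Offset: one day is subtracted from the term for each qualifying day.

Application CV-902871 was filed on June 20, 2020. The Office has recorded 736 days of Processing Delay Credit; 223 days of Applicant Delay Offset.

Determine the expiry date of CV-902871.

November 14, 2044

Base term: filing date + 23 years → 20 June 2043.
Processing Delay Credit: +736 days → 25 June 2045.
Applicant Delay Offset: −223 days → 14 November 2044.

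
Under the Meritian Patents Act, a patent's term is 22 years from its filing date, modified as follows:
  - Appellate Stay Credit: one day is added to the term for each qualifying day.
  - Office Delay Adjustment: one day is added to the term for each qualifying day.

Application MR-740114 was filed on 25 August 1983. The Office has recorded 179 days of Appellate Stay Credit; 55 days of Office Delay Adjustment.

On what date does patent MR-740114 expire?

Base term: filing date + 22 years → 25 August 2005.
Appellate Stay Credit: +179 days → 20 February 2006.
Office Delay Adjustment: +55 days → 16 April 2006.

April 16, 2006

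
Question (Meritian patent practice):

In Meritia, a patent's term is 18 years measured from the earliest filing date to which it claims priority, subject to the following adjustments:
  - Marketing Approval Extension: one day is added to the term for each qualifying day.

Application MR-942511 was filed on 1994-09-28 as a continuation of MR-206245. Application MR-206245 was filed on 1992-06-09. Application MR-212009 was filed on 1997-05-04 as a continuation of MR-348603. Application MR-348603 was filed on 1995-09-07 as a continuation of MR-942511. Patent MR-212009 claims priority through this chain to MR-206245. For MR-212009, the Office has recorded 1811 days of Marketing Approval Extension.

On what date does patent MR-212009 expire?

May 25, 2015

Earliest priority filing: 9 June 1992.
Base term: 9 June 1992 + 18 years → 9 June 2010.
Marketing Approval Extension: +1811 days → 25 May 2015.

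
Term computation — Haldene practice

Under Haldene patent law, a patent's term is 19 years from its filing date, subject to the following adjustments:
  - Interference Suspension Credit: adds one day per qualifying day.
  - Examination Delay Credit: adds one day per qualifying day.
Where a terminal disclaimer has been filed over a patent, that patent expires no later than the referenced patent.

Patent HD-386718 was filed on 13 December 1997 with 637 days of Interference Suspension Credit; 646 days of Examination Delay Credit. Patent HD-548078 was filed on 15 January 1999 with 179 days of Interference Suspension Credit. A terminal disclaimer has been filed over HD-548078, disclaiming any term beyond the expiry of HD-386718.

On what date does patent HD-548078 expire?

Natural term of HD-548078:
  Base: filing + 19 years → 15 January 2018.
  Interference Suspension Credit: +179 days → 13 July 2018.
Expiry of referenced patent HD-386718:
  Base: filing + 19 years → 13 December 2016.
  Interference Suspension Credit: +637 days → 11 September 2018.
  Examination Delay Credit: +646 days → 18 June 2020.
Terminal disclaimer: HD-548078 expires on the earlier of 13 July 2018 and 18 June 2020.

July 13, 2018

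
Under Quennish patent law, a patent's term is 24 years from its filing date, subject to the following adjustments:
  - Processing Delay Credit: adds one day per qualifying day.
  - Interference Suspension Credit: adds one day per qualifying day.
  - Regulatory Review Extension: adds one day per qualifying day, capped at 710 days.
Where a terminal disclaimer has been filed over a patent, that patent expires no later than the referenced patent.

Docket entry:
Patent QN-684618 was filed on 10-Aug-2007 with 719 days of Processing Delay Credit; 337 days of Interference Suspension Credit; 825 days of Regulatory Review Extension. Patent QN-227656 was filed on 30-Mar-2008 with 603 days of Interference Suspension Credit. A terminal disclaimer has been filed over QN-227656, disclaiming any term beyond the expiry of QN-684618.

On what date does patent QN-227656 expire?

November 23, 2033

Natural term of QN-227656:
  Base: filing + 24 years → 30 March 2032.
  Interference Suspension Credit: +603 days → 23 November 2033.
Expiry of referenced patent QN-684618:
  Base: filing + 24 years → 10 August 2031.
  Processing Delay Credit: +719 days → 29 July 2033.
  Interference Suspension Credit: +337 days → 1 July 2034.
  Regulatory Review Extension: 825 days claimed exceeds the 710-day cap, so +710 days → 10 June 2036.
Terminal disclaimer: QN-227656 expires on the earlier of 23 November 2033 and 10 June 2036.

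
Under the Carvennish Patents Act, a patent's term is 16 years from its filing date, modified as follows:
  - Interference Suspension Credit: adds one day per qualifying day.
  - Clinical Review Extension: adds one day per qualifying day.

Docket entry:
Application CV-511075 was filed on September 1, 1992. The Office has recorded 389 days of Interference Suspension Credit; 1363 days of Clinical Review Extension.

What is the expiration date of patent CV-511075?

June 19, 2013

Base term: filing date + 16 years → 1 September 2008.
Interference Suspension Credit: +389 days → 25 September 2009.
Clinical Review Extension: +1363 days → 19 June 2013.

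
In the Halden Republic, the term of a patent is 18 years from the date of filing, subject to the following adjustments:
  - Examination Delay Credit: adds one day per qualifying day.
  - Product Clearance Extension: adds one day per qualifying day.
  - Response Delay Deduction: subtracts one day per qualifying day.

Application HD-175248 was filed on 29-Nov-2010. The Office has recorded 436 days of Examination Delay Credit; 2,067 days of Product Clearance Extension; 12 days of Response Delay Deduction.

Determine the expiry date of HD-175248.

Base term: filing date + 18 years → 29 November 2028.
Examination Delay Credit: +436 days → 8 February 2030.
Product Clearance Extension: +2067 days → 7 October 2035.
Response Delay Deduction: −12 days → 25 September 2035.

September 25, 2035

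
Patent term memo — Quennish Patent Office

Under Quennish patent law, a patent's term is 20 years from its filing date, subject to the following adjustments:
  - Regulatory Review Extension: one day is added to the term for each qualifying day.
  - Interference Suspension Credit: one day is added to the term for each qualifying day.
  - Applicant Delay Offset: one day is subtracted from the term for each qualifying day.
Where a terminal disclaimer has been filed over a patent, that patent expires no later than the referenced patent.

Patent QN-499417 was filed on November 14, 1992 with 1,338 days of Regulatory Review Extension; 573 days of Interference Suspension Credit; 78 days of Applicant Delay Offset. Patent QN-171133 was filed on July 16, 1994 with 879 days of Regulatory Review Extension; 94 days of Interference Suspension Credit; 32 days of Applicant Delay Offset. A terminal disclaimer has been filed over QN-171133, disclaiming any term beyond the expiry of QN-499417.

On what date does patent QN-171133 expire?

2017-02-11

Natural term of QN-171133:
  Base: filing + 20 years → 16 July 2014.
  Regulatory Review Extension: +879 days → 11 December 2016.
  Interference Suspension Credit: +94 days → 15 March 2017.
  Applicant Delay Offset: −32 days → 11 February 2017.
Expiry of referenced patent QN-499417:
  Base: filing + 20 years → 14 November 2012.
  Regulatory Review Extension: +1338 days → 14 July 2016.
  Interference Suspension Credit: +573 days → 7 February 2018.
  Applicant Delay Offset: −78 days → 21 November 2017.
Terminal disclaimer: QN-171133 expires on the earlier of 11 February 2017 and 21 November 2017.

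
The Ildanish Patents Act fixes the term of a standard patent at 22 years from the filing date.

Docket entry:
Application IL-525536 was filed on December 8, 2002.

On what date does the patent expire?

Filing date + 22 years → 8 December 2024.

2024-12-08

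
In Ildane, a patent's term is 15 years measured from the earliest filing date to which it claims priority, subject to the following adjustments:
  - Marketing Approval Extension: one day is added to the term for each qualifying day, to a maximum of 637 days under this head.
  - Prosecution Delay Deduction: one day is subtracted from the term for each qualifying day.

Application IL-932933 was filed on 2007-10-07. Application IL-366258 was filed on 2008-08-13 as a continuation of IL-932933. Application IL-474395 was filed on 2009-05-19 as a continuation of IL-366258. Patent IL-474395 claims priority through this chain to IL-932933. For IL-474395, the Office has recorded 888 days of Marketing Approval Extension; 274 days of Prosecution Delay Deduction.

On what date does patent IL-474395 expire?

Earliest priority filing: 7 October 2007.
Base term: 7 October 2007 + 15 years → 7 October 2022.
Marketing Approval Extension: 888 days claimed exceeds the 637-day cap, so +637 days → 5 July 2024.
Prosecution Delay Deduction: −274 days → 5 October 2023.

2023-10-05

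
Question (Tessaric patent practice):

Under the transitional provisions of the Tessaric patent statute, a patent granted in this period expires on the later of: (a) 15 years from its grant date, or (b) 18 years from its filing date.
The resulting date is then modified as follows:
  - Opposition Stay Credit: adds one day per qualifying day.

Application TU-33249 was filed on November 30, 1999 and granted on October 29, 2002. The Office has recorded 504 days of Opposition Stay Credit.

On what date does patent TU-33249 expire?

(a) grant + 15 years → 29 October 2017.
(b) filing + 18 years → 30 November 2017.
Later of the two: 30 November 2017.
Opposition Stay Credit: +504 days → 18 April 2019.

April 18, 2019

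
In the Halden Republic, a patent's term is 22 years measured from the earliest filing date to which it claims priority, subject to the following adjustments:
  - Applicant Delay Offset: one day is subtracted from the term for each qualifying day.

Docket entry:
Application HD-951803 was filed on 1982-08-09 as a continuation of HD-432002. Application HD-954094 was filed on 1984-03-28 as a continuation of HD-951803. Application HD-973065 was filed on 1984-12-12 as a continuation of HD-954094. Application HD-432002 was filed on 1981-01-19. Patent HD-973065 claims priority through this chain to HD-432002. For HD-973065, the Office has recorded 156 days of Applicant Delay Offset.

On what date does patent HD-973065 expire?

Earliest priority filing: 19 January 1981.
Base term: 19 January 1981 + 22 years → 19 January 2003.
Applicant Delay Offset: −156 days → 16 August 2002.

August 16, 2002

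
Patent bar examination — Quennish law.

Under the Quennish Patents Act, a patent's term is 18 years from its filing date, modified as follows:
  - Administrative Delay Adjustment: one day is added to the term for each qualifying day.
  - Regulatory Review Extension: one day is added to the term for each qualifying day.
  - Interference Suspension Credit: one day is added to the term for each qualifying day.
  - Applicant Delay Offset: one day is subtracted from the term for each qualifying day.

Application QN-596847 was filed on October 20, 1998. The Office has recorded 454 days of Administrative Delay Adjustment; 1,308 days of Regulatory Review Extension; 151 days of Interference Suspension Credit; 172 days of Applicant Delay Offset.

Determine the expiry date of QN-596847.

Base term: filing date + 18 years → 20 October 2016.
Administrative Delay Adjustment: +454 days → 17 January 2018.
Regulatory Review Extension: +1308 days → 17 August 2021.
Interference Suspension Credit: +151 days → 15 January 2022.
Applicant Delay Offset: −172 days → 27 July 2021.

2021-07-27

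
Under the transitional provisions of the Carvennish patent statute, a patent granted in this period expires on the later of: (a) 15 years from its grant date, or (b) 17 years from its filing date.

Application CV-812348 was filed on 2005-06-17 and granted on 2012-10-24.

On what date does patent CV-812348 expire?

(a) grant + 15 years → 24 October 2027.
(b) filing + 17 years → 17 June 2022.
Later of the two: 24 October 2027.

2027-10-24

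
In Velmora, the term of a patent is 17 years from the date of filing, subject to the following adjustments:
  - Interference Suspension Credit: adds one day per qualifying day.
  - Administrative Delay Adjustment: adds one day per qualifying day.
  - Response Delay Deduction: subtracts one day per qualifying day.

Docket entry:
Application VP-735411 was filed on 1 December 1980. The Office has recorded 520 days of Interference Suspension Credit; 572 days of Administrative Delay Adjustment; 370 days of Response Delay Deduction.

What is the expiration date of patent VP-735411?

1999-11-23

Base term: filing date + 17 years → 1 December 1997.
Interference Suspension Credit: +520 days → 5 May 1999.
Administrative Delay Adjustment: +572 days → 27 November 2000.
Response Delay Deduction: −370 days → 23 November 1999.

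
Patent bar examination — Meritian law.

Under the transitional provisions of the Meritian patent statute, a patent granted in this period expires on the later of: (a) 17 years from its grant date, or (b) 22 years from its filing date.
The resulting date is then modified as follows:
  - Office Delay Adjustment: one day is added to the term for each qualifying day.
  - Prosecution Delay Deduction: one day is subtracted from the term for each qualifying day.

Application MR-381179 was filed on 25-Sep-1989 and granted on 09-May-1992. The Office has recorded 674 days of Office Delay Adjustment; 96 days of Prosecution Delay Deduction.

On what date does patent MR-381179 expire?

2013-04-25

(a) grant + 17 years → 9 May 2009.
(b) filing + 22 years → 25 September 2011.
Later of the two: 25 September 2011.
Office Delay Adjustment: +674 days → 30 July 2013.
Prosecution Delay Deduction: −96 days → 25 April 2013.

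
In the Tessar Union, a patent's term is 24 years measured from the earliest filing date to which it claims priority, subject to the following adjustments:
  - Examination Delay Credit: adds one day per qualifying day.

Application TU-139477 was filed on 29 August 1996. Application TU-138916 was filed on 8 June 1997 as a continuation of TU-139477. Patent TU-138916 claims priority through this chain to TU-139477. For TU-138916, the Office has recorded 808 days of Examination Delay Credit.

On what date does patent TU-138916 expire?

2022-11-15

Earliest priority filing: 29 August 1996.
Base term: 29 August 1996 + 24 years → 29 August 2020.
Examination Delay Credit: +808 days → 15 November 2022.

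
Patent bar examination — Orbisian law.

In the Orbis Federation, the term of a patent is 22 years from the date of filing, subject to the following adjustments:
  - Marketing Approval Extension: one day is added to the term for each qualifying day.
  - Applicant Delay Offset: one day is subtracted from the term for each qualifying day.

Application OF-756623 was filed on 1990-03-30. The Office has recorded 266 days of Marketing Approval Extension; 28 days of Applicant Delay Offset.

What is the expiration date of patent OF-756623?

2012-11-23

Base term: filing date + 22 years → 30 March 2012.
Marketing Approval Extension: +266 days → 21 December 2012.
Applicant Delay Offset: −28 days → 23 November 2012.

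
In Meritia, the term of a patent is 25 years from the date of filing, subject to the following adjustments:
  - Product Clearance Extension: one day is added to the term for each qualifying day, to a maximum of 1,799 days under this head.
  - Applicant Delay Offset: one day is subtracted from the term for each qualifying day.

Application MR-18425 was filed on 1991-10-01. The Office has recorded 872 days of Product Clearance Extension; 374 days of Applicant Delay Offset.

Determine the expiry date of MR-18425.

February 11, 2018

Base term: filing date + 25 years → 1 October 2016.
Product Clearance Extension: 872 days (within the 1799-day cap) → +872 days → 20 February 2019.
Applicant Delay Offset: −374 days → 11 February 2018.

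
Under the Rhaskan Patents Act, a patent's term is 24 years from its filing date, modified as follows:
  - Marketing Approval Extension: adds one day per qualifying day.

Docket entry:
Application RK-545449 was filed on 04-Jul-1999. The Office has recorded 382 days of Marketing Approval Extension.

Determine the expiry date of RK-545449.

July 20, 2024

Base term: filing date + 24 years → 4 July 2023.
Marketing Approval Extension: +382 days → 20 July 2024.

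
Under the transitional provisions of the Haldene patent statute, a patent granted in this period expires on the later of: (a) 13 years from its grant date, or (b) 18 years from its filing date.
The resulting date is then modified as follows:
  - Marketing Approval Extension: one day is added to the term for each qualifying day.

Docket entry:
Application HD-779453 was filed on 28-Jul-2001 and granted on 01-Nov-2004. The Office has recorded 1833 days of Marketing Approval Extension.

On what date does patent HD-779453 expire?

August 3, 2024

(a) grant + 13 years → 1 November 2017.
(b) filing + 18 years → 28 July 2019.
Later of the two: 28 July 2019.
Marketing Approval Extension: +1833 days → 3 August 2024.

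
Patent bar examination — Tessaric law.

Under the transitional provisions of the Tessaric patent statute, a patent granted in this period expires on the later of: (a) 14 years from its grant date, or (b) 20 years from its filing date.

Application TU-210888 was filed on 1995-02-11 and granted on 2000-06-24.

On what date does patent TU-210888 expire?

February 11, 2015

(a) grant + 14 years → 24 June 2014.
(b) filing + 20 years → 11 February 2015.
Later of the two: 11 February 2015.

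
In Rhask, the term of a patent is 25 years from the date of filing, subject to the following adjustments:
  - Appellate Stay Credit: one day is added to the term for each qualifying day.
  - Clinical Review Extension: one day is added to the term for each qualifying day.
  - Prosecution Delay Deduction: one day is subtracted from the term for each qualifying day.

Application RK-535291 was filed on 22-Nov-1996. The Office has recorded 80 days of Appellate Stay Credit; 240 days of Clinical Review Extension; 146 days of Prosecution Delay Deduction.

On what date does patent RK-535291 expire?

Base term: filing date + 25 years → 22 November 2021.
Appellate Stay Credit: +80 days → 10 February 2022.
Clinical Review Extension: +240 days → 8 October 2022.
Prosecution Delay Deduction: −146 days → 15 May 2022.

2022-05-15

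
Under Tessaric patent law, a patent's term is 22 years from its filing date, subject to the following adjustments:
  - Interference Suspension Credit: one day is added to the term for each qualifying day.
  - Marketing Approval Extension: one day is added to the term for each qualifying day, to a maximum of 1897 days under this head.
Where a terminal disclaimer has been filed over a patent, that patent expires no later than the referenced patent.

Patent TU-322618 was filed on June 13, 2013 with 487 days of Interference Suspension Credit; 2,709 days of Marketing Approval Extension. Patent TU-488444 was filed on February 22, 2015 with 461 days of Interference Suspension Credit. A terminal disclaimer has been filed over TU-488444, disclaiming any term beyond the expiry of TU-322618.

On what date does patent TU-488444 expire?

2038-05-29

Natural term of TU-488444:
  Base: filing + 22 years → 22 February 2037.
  Interference Suspension Credit: +461 days → 29 May 2038.
Expiry of referenced patent TU-322618:
  Base: filing + 22 years → 13 June 2035.
  Interference Suspension Credit: +487 days → 12 October 2036.
  Marketing Approval Extension: 2709 days claimed exceeds the 1897-day cap, so +1897 days → 22 December 2041.
Terminal disclaimer: TU-488444 expires on the earlier of 29 May 2038 and 22 December 2041.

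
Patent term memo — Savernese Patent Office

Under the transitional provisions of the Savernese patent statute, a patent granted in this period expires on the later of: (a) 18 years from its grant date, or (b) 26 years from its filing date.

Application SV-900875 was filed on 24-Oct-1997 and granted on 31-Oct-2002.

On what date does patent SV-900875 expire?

October 24, 2023

(a) grant + 18 years → 31 October 2020.
(b) filing + 26 years → 24 October 2023.
Later of the two: 24 October 2023.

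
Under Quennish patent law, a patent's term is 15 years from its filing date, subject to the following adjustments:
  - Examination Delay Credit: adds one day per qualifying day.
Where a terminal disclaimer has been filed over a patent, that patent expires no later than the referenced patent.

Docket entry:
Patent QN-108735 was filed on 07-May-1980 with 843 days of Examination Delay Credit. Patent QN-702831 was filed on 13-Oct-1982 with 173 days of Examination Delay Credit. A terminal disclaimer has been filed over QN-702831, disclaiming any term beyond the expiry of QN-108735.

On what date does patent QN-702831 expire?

Natural term of QN-702831:
  Base: filing + 15 years → 13 October 1997.
  Examination Delay Credit: +173 days → 4 April 1998.
Expiry of referenced patent QN-108735:
  Base: filing + 15 years → 7 May 1995.
  Examination Delay Credit: +843 days → 27 August 1997.
Terminal disclaimer: QN-702831 expires on the earlier of 4 April 1998 and 27 August 1997.

August 27, 1997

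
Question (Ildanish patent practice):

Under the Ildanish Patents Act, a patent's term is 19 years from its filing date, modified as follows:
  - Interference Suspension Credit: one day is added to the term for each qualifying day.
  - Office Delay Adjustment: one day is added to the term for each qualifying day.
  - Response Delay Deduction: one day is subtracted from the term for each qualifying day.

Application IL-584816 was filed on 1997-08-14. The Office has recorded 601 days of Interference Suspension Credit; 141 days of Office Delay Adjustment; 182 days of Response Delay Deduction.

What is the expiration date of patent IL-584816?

Base term: filing date + 19 years → 14 August 2016.
Interference Suspension Credit: +601 days → 7 April 2018.
Office Delay Adjustment: +141 days → 26 August 2018.
Response Delay Deduction: −182 days → 25 February 2018.

2018-02-25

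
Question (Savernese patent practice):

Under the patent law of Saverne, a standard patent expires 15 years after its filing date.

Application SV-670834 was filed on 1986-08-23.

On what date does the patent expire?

Filing date + 15 years → 23 August 2001.

August 23, 2001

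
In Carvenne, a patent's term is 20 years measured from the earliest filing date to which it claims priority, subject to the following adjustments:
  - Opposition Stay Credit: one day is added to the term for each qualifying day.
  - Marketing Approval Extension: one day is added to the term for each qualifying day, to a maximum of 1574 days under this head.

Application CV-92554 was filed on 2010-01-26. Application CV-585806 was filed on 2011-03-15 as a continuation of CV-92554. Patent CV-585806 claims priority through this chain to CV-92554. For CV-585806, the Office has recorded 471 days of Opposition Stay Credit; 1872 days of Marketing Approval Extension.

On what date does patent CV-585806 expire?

Earliest priority filing: 26 January 2010.
Base term: 26 January 2010 + 20 years → 26 January 2030.
Opposition Stay Credit: +471 days → 12 May 2031.
Marketing Approval Extension: 1872 days claimed exceeds the 1574-day cap, so +1574 days → 2 September 2035.

September 2, 2035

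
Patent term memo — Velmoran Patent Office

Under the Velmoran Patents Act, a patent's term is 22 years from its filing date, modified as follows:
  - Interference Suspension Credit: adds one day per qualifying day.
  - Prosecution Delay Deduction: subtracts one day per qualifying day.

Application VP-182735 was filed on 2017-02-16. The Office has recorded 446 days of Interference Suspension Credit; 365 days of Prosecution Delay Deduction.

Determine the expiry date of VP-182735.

2039-05-08

Base term: filing date + 22 years → 16 February 2039.
Interference Suspension Credit: +446 days → 7 May 2040.
Prosecution Delay Deduction: −365 days → 8 May 2039.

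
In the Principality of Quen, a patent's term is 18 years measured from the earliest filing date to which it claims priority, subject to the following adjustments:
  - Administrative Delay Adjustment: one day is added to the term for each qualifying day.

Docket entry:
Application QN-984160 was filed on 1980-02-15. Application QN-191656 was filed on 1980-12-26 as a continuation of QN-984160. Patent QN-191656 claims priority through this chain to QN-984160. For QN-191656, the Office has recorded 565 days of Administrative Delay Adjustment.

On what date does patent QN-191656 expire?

September 3, 1999

Earliest priority filing: 15 February 1980.
Base term: 15 February 1980 + 18 years → 15 February 1998.
Administrative Delay Adjustment: +565 days → 3 September 1999.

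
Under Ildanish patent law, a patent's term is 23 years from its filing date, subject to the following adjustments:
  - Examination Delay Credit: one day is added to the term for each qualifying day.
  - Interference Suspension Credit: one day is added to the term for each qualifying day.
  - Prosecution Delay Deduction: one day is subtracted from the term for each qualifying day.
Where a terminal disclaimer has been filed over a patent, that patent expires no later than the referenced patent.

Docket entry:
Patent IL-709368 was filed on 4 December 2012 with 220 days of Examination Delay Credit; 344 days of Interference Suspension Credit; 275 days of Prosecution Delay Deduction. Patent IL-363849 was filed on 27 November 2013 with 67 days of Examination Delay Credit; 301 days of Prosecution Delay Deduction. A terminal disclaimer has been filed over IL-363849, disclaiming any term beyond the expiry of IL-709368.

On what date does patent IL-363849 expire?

2036-04-07

Natural term of IL-363849:
  Base: filing + 23 years → 27 November 2036.
  Examination Delay Credit: +67 days → 2 February 2037.
  Prosecution Delay Deduction: −301 days → 7 April 2036.
Expiry of referenced patent IL-709368:
  Base: filing + 23 years → 4 December 2035.
  Examination Delay Credit: +220 days → 11 July 2036.
  Interference Suspension Credit: +344 days → 20 June 2037.
  Prosecution Delay Deduction: −275 days → 18 September 2036.
Terminal disclaimer: IL-363849 expires on the earlier of 7 April 2036 and 18 September 2036.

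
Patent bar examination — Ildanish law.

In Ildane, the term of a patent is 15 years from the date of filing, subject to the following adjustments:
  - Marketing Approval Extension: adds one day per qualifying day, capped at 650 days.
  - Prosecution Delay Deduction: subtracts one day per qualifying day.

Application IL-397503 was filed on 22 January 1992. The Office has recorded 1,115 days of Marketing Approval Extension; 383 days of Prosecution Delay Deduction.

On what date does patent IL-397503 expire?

Base term: filing date + 15 years → 22 January 2007.
Marketing Approval Extension: 1115 days claimed exceeds the 650-day cap, so +650 days → 2 November 2008.
Prosecution Delay Deduction: −383 days → 16 October 2007.

2007-10-16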